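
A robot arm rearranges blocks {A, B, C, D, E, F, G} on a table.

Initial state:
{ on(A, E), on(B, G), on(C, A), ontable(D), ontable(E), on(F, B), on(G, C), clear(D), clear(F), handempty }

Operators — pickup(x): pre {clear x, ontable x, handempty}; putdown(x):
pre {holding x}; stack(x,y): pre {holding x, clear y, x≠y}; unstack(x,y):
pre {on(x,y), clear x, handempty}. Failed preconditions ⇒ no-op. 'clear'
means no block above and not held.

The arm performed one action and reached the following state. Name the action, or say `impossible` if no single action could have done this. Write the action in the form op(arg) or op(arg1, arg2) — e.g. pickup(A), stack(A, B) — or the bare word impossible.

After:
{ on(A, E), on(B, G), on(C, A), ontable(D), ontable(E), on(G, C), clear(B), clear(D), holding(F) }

target: towers=[D; E/A/C/G/B] holding=F
     unstack(F, B) → towers=[D; E/A/C/G/B] holding=F  ← match
         pickup(D) → towers=[E/A/C/G/B/F] holding=D

unstack(F, B)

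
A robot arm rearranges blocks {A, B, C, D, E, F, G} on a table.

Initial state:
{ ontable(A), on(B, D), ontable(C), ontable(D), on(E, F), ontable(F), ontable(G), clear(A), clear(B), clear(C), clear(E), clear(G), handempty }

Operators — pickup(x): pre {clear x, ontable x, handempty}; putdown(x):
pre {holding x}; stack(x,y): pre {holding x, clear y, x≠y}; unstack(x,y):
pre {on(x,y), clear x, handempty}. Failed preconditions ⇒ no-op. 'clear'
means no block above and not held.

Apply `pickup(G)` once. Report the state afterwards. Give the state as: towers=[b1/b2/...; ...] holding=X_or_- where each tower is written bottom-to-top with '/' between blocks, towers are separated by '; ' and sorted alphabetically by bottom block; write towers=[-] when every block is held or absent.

before: towers=[A; C; D/B; F/E; G] holding=-
pre[pickup(G)]: clear(G) ok, ontable(G) ok, handempty ok
all met → apply pickup(G)
after:  towers=[A; C; D/B; F/E] holding=G

towers=[A; C; D/B; F/E] holding=G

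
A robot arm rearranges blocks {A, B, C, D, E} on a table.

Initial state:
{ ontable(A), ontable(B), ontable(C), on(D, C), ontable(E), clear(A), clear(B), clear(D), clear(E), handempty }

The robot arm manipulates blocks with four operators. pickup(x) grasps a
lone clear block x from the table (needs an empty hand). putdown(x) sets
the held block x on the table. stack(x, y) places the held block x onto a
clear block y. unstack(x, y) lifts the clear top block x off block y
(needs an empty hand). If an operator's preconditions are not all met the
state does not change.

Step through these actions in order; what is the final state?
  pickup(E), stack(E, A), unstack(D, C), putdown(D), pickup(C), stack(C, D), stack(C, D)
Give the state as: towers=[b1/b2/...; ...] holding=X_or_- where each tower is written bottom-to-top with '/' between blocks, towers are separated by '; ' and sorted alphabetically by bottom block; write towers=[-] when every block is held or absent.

step 1 (pickup(E)): towers=[A; B; C/D] holding=E
step 2 (stack(E, A)): towers=[A/E; B; C/D] holding=-
step 3 (unstack(D, C)): towers=[A/E; B; C] holding=D
step 4 (putdown(D)): towers=[A/E; B; C; D] holding=-
step 5 (pickup(C)): towers=[A/E; B; D] holding=C
step 6 (stack(C, D)): towers=[A/E; B; D/C] holding=-
step 7 (stack(C, D)) [no-op]: towers=[A/E; B; D/C] holding=-

towers=[A/E; B; D/C] holding=-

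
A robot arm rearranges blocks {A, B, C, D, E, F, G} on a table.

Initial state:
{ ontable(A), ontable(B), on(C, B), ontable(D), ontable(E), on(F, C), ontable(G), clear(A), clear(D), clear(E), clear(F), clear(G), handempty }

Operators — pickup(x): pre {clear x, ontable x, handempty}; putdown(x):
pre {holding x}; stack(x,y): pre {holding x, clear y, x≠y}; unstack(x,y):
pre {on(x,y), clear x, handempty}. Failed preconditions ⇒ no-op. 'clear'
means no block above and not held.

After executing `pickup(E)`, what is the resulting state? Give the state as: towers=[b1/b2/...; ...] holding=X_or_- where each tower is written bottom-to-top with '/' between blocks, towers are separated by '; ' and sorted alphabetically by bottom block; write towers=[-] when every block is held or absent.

before: towers=[A; B/C/F; D; E; G] holding=-
pre[pickup(E)]: clear(E) ok, ontable(E) ok, handempty ok
all met → apply pickup(E)
after:  towers=[A; B/C/F; D; G] holding=E

towers=[A; B/C/F; D; G] holding=E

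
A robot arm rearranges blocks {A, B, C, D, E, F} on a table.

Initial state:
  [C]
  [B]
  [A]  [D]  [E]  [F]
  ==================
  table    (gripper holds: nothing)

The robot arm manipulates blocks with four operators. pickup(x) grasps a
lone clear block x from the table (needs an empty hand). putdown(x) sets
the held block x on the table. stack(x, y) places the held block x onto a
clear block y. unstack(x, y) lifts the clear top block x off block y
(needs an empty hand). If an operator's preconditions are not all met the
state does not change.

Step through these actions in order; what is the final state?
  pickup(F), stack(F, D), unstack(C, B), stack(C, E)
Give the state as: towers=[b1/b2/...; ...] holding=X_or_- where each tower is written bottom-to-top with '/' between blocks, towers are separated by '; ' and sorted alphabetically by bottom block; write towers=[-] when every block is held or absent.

towers=[A/B; D/F; E/C] holding=-

step 1 (pickup(F)): towers=[A/B/C; D; E] holding=F
step 2 (stack(F, D)): towers=[A/B/C; D/F; E] holding=-
step 3 (unstack(C, B)): towers=[A/B; D/F; E] holding=C
step 4 (stack(C, E)): towers=[A/B; D/F; E/C] holding=-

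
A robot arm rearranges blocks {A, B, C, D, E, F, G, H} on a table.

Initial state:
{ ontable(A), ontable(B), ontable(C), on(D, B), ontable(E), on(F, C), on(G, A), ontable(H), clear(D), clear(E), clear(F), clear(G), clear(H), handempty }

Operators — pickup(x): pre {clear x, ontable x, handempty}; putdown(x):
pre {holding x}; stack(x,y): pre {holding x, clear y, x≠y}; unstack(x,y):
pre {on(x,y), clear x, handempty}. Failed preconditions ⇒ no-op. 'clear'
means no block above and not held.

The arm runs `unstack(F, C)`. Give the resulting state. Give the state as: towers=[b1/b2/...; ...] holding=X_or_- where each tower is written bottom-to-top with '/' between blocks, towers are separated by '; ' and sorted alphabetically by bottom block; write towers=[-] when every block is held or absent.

towers=[A/G; B/D; C; E; H] holding=F

before: towers=[A/G; B/D; C/F; E; H] holding=-
pre[unstack(F, C)]: on(F,C) ✓, clear(F) ✓, handempty ✓
all met → apply unstack(F, C)
after:  towers=[A/G; B/D; C; E; H] holding=F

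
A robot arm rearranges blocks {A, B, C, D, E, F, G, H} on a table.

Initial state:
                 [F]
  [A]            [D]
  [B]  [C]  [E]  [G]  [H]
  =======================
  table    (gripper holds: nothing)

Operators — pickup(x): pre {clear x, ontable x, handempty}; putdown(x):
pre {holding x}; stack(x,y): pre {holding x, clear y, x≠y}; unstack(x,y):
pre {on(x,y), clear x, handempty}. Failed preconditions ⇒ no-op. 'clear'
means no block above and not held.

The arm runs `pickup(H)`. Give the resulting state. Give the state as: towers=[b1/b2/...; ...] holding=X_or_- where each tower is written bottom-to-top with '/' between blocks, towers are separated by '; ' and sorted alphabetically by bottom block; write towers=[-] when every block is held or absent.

before: towers=[B/A; C; E; G/D/F; H] holding=-
pre[pickup(H)]: clear(H) ok, ontable(H) ok, handempty ok
all met → apply pickup(H)
after:  towers=[B/A; C; E; G/D/F] holding=H

towers=[B/A; C; E; G/D/F] holding=H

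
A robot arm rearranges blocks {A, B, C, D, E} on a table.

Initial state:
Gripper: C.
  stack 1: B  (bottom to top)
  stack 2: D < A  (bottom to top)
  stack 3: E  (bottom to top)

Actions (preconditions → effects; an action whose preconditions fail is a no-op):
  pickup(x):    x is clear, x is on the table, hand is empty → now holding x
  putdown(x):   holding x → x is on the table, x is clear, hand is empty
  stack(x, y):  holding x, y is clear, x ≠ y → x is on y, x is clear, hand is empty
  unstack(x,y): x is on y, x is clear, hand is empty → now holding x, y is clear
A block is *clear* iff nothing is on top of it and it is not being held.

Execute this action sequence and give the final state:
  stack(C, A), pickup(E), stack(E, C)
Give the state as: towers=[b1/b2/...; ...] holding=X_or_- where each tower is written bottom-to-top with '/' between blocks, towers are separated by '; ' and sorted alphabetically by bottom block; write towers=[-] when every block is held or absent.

towers=[B; D/A/C/E] holding=-

step 1 (stack(C, A)): towers=[B; D/A/C; E] holding=-
step 2 (pickup(E)): towers=[B; D/A/C] holding=E
step 3 (stack(E, C)): towers=[B; D/A/C/E] holding=-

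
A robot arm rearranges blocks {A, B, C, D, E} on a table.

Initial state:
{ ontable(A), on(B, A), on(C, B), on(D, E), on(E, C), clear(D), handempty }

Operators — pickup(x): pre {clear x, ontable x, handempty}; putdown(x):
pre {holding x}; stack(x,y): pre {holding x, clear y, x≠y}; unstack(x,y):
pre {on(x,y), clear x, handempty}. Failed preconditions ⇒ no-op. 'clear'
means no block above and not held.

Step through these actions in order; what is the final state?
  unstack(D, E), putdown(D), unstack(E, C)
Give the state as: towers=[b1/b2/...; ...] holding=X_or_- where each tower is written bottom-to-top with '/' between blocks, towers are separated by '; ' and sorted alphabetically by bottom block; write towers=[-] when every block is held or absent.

towers=[A/B/C; D] holding=E

step 1 (unstack(D, E)): towers=[A/B/C/E] holding=D
step 2 (putdown(D)): towers=[A/B/C/E; D] holding=-
step 3 (unstack(E, C)): towers=[A/B/C; D] holding=E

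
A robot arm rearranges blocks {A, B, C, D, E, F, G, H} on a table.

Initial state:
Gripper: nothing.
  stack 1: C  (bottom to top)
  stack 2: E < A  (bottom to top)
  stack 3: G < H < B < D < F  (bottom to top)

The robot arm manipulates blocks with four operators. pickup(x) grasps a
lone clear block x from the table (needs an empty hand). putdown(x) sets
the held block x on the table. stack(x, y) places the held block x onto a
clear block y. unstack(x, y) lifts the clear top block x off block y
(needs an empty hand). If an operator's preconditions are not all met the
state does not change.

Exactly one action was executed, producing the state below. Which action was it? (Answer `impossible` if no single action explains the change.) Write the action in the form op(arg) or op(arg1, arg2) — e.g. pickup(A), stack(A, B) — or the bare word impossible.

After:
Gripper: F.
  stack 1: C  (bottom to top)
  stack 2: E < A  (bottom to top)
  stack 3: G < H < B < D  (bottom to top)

target: towers=[C; E/A; G/H/B/D] holding=F
     unstack(A, E) → towers=[C; E; G/H/B/D/F] holding=A
     unstack(F, D) → towers=[C; E/A; G/H/B/D] holding=F  ← match
         pickup(C) → towers=[E/A; G/H/B/D/F] holding=C

unstack(F, D)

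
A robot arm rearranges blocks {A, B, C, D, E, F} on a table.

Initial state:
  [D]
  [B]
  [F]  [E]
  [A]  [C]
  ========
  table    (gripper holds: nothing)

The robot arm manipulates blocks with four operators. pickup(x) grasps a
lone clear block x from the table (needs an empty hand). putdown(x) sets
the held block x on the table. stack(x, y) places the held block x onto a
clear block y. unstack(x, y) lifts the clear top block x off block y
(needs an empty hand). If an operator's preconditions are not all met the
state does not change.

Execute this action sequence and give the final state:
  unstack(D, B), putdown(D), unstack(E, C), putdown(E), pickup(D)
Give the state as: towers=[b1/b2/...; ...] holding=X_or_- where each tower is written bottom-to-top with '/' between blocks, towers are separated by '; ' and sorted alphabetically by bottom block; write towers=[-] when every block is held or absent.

towers=[A/F/B; C; E] holding=D

step 1 (unstack(D, B)): towers=[A/F/B; C/E] holding=D
step 2 (putdown(D)): towers=[A/F/B; C/E; D] holding=-
step 3 (unstack(E, C)): towers=[A/F/B; C; D] holding=E
step 4 (putdown(E)): towers=[A/F/B; C; D; E] holding=-
step 5 (pickup(D)): towers=[A/F/B; C; E] holding=D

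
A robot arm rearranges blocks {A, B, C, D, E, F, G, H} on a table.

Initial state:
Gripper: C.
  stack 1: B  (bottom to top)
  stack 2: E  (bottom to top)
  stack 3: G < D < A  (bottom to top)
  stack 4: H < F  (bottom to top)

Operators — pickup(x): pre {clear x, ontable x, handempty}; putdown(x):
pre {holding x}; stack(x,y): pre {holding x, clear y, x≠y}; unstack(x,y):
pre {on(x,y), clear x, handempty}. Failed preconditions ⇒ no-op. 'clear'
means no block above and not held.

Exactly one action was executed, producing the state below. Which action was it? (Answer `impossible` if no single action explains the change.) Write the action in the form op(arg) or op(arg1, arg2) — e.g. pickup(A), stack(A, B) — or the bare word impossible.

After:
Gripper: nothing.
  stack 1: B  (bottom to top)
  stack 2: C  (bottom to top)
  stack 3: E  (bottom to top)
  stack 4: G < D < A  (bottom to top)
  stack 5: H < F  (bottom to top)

target: towers=[B; C; E; G/D/A; H/F] holding=-
        putdown(C) → towers=[B; C; E; G/D/A; H/F] holding=-  ← match
       stack(C, A) → towers=[B; E; G/D/A/C; H/F] holding=-
       stack(C, E) → towers=[B; E/C; G/D/A; H/F] holding=-
       stack(C, B) → towers=[B/C; E; G/D/A; H/F] holding=-
       stack(C, F) → towers=[B; E; G/D/A; H/F/C] holding=-

putdown(C)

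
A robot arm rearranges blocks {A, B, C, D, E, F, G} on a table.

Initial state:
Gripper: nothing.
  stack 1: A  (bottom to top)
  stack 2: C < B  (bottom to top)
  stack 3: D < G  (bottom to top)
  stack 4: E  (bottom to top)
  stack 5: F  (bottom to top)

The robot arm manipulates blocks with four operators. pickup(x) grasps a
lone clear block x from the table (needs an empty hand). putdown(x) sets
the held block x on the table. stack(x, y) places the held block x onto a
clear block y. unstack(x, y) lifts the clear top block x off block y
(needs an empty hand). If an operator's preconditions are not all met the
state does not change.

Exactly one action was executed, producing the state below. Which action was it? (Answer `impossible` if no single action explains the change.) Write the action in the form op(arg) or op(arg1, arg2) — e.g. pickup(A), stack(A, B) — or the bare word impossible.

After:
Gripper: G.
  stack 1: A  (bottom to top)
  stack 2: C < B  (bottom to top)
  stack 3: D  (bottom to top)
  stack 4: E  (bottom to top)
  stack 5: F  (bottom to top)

target: towers=[A; C/B; D; E; F] holding=G
     unstack(B, C) → towers=[A; C; D/G; E; F] holding=B
         pickup(F) → towers=[A; C/B; D/G; E] holding=F
     unstack(G, D) → towers=[A; C/B; D; E; F] holding=G  ← match
         pickup(A) → towers=[C/B; D/G; E; F] holding=A
         pickup(E) → towers=[A; C/B; D/G; F] holding=E

unstack(G, D)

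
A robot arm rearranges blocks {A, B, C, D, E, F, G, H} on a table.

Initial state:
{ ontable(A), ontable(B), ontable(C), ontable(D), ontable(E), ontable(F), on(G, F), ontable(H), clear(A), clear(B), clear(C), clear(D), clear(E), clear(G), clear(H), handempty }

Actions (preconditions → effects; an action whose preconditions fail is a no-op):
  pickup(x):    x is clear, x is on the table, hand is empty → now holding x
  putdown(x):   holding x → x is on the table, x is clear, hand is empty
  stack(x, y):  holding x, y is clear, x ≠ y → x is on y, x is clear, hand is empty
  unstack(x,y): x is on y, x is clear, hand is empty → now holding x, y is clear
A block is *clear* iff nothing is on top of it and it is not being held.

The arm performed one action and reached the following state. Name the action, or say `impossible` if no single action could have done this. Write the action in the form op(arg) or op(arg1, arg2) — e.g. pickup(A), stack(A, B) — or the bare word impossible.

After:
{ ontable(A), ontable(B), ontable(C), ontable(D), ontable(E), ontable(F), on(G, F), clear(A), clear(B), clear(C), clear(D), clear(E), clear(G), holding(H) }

pickup(H)

target: towers=[A; B; C; D; E; F/G] holding=H
     unstack(G, F) → towers=[A; B; C; D; E; F; H] holding=G
         pickup(A) → towers=[B; C; D; E; F/G; H] holding=A
         pickup(E) → towers=[A; B; C; D; F/G; H] holding=E
         pickup(H) → towers=[A; B; C; D; E; F/G] holding=H  ← match
         pickup(B) → towers=[A; C; D; E; F/G; H] holding=B
         pickup(D) → towers=[A; B; C; E; F/G; H] holding=D
         pickup(C) → towers=[A; B; D; E; F/G; H] holding=C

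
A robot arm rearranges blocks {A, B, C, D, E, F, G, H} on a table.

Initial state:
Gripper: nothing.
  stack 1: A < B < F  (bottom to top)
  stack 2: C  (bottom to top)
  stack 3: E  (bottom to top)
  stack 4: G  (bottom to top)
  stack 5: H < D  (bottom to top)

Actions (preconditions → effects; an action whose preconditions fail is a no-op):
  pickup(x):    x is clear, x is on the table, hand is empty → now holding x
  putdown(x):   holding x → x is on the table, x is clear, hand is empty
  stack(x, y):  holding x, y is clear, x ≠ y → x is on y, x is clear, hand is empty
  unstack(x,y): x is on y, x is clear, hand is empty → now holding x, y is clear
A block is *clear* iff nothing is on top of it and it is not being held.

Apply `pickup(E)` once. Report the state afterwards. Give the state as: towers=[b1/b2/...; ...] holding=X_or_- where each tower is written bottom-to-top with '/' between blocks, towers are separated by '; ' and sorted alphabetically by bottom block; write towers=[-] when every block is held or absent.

towers=[A/B/F; C; G; H/D] holding=E

before: towers=[A/B/F; C; E; G; H/D] holding=-
pre[pickup(E)]: clear(E) ok, ontable(E) ok, handempty ok
all met → apply pickup(E)
after:  towers=[A/B/F; C; G; H/D] holding=E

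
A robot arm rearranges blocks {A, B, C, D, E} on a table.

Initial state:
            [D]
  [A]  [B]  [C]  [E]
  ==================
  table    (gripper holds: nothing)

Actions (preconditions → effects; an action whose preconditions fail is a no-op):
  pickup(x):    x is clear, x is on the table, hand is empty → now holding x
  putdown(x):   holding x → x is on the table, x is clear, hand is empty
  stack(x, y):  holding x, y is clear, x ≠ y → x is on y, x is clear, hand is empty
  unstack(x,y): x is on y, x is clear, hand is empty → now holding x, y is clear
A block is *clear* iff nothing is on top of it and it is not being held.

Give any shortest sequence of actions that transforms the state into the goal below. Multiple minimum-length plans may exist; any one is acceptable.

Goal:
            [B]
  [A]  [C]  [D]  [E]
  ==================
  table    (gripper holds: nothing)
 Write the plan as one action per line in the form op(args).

unstack(D, C)
putdown(D)
pickup(B)
stack(B, D)

step 1 (unstack(D, C)): towers=[A; B; C; E] holding=D
step 2 (putdown(D)): towers=[A; B; C; D; E] holding=-
step 3 (pickup(B)): towers=[A; C; D; E] holding=B
step 4 (stack(B, D)): towers=[A; C; D/B; E] holding=-
goal check: towers=[A; C; D/B; E] holding=- — reached (length 4, optimal by BFS)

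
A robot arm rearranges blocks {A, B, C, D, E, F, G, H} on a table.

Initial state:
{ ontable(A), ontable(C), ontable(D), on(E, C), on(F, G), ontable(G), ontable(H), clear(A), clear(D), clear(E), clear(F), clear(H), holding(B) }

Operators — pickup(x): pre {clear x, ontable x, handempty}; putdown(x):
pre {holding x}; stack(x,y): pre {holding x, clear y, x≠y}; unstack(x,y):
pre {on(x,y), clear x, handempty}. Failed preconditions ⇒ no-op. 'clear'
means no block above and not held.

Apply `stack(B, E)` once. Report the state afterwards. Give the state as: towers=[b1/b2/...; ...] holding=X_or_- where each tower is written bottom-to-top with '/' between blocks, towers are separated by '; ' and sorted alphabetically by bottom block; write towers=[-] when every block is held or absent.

before: towers=[A; C/E; D; G/F; H] holding=B
pre[stack(B, E)]: holding(B) yes, clear(E) yes, B≠E yes
all met → apply stack(B, E)
after:  towers=[A; C/E/B; D; G/F; H] holding=-

towers=[A; C/E/B; D; G/F; H] holding=-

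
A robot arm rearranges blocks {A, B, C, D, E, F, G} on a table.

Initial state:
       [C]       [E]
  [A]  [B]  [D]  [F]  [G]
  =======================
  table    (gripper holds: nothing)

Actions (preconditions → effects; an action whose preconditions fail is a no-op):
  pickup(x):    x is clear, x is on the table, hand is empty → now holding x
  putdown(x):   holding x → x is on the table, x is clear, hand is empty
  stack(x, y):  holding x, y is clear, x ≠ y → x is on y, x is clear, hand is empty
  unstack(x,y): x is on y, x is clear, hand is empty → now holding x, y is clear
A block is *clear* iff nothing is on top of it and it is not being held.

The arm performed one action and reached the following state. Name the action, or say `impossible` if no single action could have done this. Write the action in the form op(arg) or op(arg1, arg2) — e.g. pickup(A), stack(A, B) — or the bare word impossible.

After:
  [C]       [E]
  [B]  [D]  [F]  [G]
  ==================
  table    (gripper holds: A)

pickup(A)

target: towers=[B/C; D; F/E; G] holding=A
         pickup(G) → towers=[A; B/C; D; F/E] holding=G
         pickup(D) → towers=[A; B/C; F/E; G] holding=D
         pickup(A) → towers=[B/C; D; F/E; G] holding=A  ← match
     unstack(E, F) → towers=[A; B/C; D; F; G] holding=E
     unstack(C, B) → towers=[A; B; D; F/E; G] holding=C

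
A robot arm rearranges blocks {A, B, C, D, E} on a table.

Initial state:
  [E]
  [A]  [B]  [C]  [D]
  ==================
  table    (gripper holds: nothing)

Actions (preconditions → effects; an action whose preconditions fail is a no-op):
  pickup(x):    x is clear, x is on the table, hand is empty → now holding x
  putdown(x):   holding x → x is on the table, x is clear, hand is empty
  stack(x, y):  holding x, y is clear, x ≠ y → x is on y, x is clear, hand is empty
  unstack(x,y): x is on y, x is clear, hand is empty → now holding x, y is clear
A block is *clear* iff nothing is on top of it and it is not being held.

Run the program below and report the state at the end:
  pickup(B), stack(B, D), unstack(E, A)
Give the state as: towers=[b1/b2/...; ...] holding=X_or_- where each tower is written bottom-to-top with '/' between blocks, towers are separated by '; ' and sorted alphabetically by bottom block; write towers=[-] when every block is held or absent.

step 1 (pickup(B)): towers=[A/E; C; D] holding=B
step 2 (stack(B, D)): towers=[A/E; C; D/B] holding=-
step 3 (unstack(E, A)): towers=[A; C; D/B] holding=E

towers=[A; C; D/B] holding=E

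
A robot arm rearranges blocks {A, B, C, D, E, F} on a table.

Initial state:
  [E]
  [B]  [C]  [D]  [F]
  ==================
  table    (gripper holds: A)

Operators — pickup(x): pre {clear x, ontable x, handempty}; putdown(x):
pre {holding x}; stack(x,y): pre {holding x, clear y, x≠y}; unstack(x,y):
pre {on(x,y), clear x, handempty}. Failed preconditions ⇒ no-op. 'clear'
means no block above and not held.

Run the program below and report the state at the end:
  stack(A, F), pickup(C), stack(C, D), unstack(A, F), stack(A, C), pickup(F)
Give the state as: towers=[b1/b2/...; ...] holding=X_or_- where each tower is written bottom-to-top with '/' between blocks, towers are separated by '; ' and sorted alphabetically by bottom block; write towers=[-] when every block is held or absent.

towers=[B/E; D/C/A] holding=F

step 1 (stack(A, F)): towers=[B/E; C; D; F/A] holding=-
step 2 (pickup(C)): towers=[B/E; D; F/A] holding=C
step 3 (stack(C, D)): towers=[B/E; D/C; F/A] holding=-
step 4 (unstack(A, F)): towers=[B/E; D/C; F] holding=A
step 5 (stack(A, C)): towers=[B/E; D/C/A; F] holding=-
step 6 (pickup(F)): towers=[B/E; D/C/A] holding=F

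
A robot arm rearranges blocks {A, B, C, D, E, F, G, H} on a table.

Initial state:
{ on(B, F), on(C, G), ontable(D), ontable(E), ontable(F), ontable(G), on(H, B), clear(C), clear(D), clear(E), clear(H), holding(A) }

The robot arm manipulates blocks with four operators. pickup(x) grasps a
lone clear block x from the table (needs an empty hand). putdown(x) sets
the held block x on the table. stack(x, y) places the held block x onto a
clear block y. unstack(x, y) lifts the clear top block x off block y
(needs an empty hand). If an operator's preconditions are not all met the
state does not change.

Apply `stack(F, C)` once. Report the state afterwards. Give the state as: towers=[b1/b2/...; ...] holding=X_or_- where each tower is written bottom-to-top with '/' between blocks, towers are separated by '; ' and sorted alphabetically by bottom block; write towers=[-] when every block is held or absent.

towers=[D; E; F/B/H; G/C] holding=A

before: towers=[D; E; F/B/H; G/C] holding=A
pre[stack(F, C)]: holding(F) no, clear(C) yes, F≠C yes
holding(F) unmet → stack(F, C) is a no-op
after:  towers=[D; E; F/B/H; G/C] holding=A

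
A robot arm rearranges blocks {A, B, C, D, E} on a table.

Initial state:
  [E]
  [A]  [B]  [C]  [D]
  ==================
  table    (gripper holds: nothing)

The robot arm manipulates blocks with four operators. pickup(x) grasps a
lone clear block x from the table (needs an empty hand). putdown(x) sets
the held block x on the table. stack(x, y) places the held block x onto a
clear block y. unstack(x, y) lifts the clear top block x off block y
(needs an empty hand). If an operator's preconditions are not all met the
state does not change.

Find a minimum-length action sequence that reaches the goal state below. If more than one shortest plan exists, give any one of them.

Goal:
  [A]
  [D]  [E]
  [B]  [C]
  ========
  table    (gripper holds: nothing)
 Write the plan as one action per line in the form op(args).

step 1 (pickup(D)): towers=[A/E; B; C] holding=D
step 2 (stack(D, B)): towers=[A/E; B/D; C] holding=-
step 3 (unstack(E, A)): towers=[A; B/D; C] holding=E
step 4 (stack(E, C)): towers=[A; B/D; C/E] holding=-
step 5 (pickup(A)): towers=[B/D; C/E] holding=A
step 6 (stack(A, D)): towers=[B/D/A; C/E] holding=-
goal check: towers=[B/D/A; C/E] holding=- — reached (length 6, optimal by BFS)

pickup(D)
stack(D, B)
unstack(E, A)
stack(E, C)
pickup(A)
stack(A, D)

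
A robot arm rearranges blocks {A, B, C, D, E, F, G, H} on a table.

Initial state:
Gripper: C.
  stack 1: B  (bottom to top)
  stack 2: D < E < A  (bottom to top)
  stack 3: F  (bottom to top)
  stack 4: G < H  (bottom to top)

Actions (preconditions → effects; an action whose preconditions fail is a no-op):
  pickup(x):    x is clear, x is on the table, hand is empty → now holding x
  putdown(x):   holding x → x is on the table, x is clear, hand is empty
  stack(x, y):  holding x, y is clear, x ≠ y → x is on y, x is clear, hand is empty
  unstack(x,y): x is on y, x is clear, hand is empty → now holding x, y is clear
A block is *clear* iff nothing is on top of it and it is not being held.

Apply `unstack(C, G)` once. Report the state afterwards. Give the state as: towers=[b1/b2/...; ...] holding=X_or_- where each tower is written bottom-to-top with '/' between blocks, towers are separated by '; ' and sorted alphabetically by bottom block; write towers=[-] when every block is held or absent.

before: towers=[B; D/E/A; F; G/H] holding=C
pre[unstack(C, G)]: on(C,G) fail, clear(C) fail, handempty fail
on(C,G), clear(C), handempty unmet → unstack(C, G) is a no-op
after:  towers=[B; D/E/A; F; G/H] holding=C

towers=[B; D/E/A; F; G/H] holding=C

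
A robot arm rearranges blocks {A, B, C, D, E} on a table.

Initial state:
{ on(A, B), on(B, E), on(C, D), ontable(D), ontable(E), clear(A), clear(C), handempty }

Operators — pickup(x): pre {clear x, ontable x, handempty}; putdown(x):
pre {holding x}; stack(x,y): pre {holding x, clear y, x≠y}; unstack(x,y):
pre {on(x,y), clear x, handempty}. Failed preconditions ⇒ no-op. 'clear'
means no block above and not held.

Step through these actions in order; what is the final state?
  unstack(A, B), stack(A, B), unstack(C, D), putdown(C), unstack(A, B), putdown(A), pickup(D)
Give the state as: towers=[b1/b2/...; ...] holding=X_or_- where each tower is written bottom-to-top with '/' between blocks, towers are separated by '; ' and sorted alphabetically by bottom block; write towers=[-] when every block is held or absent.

towers=[A; C; E/B] holding=D

step 1 (unstack(A, B)): towers=[D/C; E/B] holding=A
step 2 (stack(A, B)): towers=[D/C; E/B/A] holding=-
step 3 (unstack(C, D)): towers=[D; E/B/A] holding=C
step 4 (putdown(C)): towers=[C; D; E/B/A] holding=-
step 5 (unstack(A, B)): towers=[C; D; E/B] holding=A
step 6 (putdown(A)): towers=[A; C; D; E/B] holding=-
step 7 (pickup(D)): towers=[A; C; E/B] holding=D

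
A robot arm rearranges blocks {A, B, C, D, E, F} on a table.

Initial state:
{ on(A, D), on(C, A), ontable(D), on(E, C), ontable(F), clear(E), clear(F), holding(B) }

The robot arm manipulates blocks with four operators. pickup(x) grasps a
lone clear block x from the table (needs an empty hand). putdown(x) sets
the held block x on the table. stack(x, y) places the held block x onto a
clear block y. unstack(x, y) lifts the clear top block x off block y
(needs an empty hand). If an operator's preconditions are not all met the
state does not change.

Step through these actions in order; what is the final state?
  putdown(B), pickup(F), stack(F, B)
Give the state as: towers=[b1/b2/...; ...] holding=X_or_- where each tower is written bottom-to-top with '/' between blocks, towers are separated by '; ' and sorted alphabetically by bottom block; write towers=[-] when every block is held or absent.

step 1 (putdown(B)): towers=[B; D/A/C/E; F] holding=-
step 2 (pickup(F)): towers=[B; D/A/C/E] holding=F
step 3 (stack(F, B)): towers=[B/F; D/A/C/E] holding=-

towers=[B/F; D/A/C/E] holding=-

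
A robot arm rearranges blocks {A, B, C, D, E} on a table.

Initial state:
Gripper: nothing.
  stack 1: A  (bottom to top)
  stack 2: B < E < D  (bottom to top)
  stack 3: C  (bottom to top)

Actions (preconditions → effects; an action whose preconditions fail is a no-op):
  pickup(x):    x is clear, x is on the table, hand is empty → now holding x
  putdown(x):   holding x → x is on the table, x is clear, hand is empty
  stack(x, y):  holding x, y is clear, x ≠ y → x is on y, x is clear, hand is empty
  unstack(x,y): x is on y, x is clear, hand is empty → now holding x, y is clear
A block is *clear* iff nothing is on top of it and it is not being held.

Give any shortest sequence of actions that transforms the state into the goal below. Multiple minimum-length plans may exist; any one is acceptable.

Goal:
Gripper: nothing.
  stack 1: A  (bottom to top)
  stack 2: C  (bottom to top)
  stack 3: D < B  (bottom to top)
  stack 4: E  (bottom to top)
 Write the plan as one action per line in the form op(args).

unstack(D, E)
putdown(D)
unstack(E, B)
putdown(E)
pickup(B)
stack(B, D)

step 1 (unstack(D, E)): towers=[A; B/E; C] holding=D
step 2 (putdown(D)): towers=[A; B/E; C; D] holding=-
step 3 (unstack(E, B)): towers=[A; B; C; D] holding=E
step 4 (putdown(E)): towers=[A; B; C; D; E] holding=-
step 5 (pickup(B)): towers=[A; C; D; E] holding=B
step 6 (stack(B, D)): towers=[A; C; D/B; E] holding=-
goal check: towers=[A; C; D/B; E] holding=- — reached (length 6, optimal by BFS)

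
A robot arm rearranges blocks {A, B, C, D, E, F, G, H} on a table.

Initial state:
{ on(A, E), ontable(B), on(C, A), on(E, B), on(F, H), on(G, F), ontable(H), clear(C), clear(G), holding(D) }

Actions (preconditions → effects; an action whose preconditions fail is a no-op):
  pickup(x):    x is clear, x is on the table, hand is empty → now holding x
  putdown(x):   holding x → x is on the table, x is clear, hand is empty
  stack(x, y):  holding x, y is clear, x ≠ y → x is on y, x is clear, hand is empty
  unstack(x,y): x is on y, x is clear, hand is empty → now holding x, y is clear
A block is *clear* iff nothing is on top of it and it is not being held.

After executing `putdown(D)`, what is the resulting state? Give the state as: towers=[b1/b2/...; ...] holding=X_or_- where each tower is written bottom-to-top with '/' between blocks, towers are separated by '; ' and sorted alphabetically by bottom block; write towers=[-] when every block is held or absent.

towers=[B/E/A/C; D; H/F/G] holding=-

before: towers=[B/E/A/C; H/F/G] holding=D
pre[putdown(D)]: holding(D) ✓
all met → apply putdown(D)
after:  towers=[B/E/A/C; D; H/F/G] holding=-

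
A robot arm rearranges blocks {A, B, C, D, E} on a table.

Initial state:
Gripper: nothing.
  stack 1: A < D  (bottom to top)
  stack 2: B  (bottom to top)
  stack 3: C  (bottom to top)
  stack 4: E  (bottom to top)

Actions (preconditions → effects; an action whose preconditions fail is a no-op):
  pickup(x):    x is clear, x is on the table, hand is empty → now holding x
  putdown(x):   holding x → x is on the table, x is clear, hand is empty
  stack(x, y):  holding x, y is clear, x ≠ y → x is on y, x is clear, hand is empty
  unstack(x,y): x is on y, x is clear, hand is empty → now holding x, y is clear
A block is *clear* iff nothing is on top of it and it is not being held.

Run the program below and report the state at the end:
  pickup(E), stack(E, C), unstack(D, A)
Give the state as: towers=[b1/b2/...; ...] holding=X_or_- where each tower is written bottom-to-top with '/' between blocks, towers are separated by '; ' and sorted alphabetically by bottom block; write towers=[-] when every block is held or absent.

towers=[A; B; C/E] holding=D

step 1 (pickup(E)): towers=[A/D; B; C] holding=E
step 2 (stack(E, C)): towers=[A/D; B; C/E] holding=-
step 3 (unstack(D, A)): towers=[A; B; C/E] holding=D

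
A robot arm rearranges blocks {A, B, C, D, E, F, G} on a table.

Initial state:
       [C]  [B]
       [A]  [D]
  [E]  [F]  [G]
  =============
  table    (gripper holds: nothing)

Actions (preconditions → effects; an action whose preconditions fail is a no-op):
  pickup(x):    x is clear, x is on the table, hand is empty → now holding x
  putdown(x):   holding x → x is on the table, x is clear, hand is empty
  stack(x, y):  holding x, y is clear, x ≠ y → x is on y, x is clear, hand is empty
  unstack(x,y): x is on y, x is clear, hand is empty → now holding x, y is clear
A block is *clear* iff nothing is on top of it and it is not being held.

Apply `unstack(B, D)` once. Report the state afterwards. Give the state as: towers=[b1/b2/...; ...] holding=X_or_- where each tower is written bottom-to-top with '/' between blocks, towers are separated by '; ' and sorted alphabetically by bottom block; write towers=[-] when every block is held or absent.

towers=[E; F/A/C; G/D] holding=B

before: towers=[E; F/A/C; G/D/B] holding=-
pre[unstack(B, D)]: on(B,D) ✓, clear(B) ✓, handempty ✓
all met → apply unstack(B, D)
after:  towers=[E; F/A/C; G/D] holding=B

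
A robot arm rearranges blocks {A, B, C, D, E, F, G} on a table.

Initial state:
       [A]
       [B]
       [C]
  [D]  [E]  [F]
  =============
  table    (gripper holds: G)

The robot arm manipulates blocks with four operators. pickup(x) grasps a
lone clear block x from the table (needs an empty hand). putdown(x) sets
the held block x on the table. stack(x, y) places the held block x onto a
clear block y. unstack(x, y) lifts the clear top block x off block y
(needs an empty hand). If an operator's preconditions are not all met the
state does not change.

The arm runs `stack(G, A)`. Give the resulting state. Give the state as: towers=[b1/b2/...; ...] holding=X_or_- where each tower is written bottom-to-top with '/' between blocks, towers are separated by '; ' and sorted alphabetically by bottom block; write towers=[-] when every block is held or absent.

before: towers=[D; E/C/B/A; F] holding=G
pre[stack(G, A)]: holding(G) ✓, clear(A) ✓, G≠A ✓
all met → apply stack(G, A)
after:  towers=[D; E/C/B/A/G; F] holding=-

towers=[D; E/C/B/A/G; F] holding=-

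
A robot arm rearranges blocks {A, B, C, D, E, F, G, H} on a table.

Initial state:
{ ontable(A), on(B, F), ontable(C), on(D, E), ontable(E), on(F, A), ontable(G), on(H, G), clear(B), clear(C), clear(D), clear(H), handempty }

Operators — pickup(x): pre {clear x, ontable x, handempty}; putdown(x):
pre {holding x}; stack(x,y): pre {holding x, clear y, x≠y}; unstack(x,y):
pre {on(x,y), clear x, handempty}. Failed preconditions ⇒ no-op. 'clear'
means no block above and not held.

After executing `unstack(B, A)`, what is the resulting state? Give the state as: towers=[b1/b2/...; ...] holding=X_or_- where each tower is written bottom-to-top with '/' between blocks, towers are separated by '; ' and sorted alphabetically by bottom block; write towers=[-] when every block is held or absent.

towers=[A/F/B; C; E/D; G/H] holding=-

before: towers=[A/F/B; C; E/D; G/H] holding=-
pre[unstack(B, A)]: on(B,A) no, clear(B) yes, handempty yes
on(B,A) unmet → unstack(B, A) is a no-op
after:  towers=[A/F/B; C; E/D; G/H] holding=-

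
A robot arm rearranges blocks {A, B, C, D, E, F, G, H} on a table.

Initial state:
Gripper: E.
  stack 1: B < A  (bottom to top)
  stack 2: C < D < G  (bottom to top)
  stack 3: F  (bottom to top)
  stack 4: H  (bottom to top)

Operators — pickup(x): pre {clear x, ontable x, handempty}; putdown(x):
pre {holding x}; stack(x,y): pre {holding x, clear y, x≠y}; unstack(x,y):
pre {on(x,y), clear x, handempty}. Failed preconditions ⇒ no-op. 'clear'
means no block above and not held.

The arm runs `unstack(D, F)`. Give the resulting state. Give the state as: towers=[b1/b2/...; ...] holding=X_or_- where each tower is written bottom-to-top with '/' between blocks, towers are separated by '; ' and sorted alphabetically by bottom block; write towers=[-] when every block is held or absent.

before: towers=[B/A; C/D/G; F; H] holding=E
pre[unstack(D, F)]: on(D,F) ✗, clear(D) ✗, handempty ✗
on(D,F), clear(D), handempty unmet → unstack(D, F) is a no-op
after:  towers=[B/A; C/D/G; F; H] holding=E

towers=[B/A; C/D/G; F; H] holding=E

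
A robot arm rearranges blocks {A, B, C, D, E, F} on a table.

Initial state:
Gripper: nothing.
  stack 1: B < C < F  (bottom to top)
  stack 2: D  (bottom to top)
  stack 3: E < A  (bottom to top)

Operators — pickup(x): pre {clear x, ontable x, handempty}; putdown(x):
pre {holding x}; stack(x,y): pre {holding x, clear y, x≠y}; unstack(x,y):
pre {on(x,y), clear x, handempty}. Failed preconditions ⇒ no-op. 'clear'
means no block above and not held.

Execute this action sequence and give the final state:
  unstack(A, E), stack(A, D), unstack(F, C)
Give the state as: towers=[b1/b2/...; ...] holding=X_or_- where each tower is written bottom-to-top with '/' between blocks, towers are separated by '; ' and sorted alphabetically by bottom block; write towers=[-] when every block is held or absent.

towers=[B/C; D/A; E] holding=F

step 1 (unstack(A, E)): towers=[B/C/F; D; E] holding=A
step 2 (stack(A, D)): towers=[B/C/F; D/A; E] holding=-
step 3 (unstack(F, C)): towers=[B/C; D/A; E] holding=F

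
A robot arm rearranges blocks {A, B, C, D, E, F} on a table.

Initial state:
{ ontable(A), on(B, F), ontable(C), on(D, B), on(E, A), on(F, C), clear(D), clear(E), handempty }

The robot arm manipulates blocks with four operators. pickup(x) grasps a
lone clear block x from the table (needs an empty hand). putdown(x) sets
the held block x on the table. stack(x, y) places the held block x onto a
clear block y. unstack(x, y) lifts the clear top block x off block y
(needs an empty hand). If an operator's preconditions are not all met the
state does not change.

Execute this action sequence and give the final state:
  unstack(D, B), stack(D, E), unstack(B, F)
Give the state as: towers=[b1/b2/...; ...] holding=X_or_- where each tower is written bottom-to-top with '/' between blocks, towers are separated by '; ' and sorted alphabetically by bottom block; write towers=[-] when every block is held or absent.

step 1 (unstack(D, B)): towers=[A/E; C/F/B] holding=D
step 2 (stack(D, E)): towers=[A/E/D; C/F/B] holding=-
step 3 (unstack(B, F)): towers=[A/E/D; C/F] holding=B

towers=[A/E/D; C/F] holding=B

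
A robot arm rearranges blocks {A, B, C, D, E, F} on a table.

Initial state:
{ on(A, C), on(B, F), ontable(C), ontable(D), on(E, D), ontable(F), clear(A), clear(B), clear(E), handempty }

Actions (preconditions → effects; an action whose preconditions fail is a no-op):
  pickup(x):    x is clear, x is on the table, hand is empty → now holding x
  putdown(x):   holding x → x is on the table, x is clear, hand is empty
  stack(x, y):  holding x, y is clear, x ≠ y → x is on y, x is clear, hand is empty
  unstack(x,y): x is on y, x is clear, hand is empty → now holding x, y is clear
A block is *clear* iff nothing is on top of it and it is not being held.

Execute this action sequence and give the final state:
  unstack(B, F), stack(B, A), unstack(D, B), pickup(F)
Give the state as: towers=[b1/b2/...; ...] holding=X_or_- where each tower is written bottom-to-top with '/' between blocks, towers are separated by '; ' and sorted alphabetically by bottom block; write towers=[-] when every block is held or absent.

towers=[C/A/B; D/E] holding=F

step 1 (unstack(B, F)): towers=[C/A; D/E; F] holding=B
step 2 (stack(B, A)): towers=[C/A/B; D/E; F] holding=-
step 3 (unstack(D, B)) [no-op]: towers=[C/A/B; D/E; F] holding=-
step 4 (pickup(F)): towers=[C/A/B; D/E] holding=F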